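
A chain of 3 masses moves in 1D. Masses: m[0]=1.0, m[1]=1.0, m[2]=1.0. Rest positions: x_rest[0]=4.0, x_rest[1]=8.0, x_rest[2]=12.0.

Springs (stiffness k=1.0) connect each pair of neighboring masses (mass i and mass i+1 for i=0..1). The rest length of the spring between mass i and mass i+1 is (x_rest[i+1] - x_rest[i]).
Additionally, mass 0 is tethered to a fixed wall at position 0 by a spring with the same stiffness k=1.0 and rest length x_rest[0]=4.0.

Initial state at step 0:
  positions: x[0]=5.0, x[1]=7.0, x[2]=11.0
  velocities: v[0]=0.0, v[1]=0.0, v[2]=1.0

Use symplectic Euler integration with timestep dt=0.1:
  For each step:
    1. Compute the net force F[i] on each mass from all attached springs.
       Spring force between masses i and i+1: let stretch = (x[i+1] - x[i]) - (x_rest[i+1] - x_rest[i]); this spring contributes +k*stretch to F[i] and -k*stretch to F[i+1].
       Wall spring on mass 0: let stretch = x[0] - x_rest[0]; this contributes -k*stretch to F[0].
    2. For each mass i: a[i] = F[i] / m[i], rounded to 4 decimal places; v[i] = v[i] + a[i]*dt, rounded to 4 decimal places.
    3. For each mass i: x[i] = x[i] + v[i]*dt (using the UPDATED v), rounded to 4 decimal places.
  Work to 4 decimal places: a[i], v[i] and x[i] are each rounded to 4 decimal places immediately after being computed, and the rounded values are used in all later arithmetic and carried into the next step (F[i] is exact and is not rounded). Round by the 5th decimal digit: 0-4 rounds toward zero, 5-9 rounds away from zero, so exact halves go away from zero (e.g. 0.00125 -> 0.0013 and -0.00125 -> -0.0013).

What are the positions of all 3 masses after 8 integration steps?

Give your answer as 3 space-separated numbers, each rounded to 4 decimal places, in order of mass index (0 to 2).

Answer: 4.0801 7.6605 11.7590

Derivation:
Step 0: x=[5.0000 7.0000 11.0000] v=[0.0000 0.0000 1.0000]
Step 1: x=[4.9700 7.0200 11.1000] v=[-0.3000 0.2000 1.0000]
Step 2: x=[4.9108 7.0603 11.1992] v=[-0.5920 0.4030 0.9920]
Step 3: x=[4.8240 7.1205 11.2970] v=[-0.8681 0.6019 0.9781]
Step 4: x=[4.7119 7.1995 11.3931] v=[-1.1209 0.7899 0.9605]
Step 5: x=[4.5776 7.2956 11.4872] v=[-1.3433 0.9605 0.9411]
Step 6: x=[4.4247 7.4064 11.5794] v=[-1.5293 1.1079 0.9219]
Step 7: x=[4.2573 7.5291 11.6699] v=[-1.6736 1.2270 0.9046]
Step 8: x=[4.0801 7.6605 11.7590] v=[-1.7722 1.3139 0.8905]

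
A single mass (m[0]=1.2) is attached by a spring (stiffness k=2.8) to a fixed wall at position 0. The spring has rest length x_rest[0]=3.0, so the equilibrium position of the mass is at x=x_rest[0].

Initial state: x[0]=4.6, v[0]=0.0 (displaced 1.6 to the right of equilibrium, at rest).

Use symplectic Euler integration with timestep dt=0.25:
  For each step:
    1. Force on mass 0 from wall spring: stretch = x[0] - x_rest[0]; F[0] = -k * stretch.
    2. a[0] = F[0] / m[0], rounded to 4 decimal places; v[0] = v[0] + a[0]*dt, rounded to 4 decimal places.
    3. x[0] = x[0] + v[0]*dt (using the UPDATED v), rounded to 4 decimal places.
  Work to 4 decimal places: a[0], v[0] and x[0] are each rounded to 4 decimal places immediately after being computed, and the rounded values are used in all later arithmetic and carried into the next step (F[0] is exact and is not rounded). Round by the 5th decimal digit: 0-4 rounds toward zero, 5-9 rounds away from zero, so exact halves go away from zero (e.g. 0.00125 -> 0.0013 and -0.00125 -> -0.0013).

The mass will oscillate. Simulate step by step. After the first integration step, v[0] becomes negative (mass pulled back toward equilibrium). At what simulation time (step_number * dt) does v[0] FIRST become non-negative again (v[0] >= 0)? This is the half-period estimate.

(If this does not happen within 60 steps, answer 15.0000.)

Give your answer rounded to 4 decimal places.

Step 0: x=[4.6000] v=[0.0000]
Step 1: x=[4.3667] v=[-0.9333]
Step 2: x=[3.9341] v=[-1.7306]
Step 3: x=[3.3652] v=[-2.2755]
Step 4: x=[2.7431] v=[-2.4885]
Step 5: x=[2.1584] v=[-2.3387]
Step 6: x=[1.6965] v=[-1.8478]
Step 7: x=[1.4247] v=[-1.0874]
Step 8: x=[1.3826] v=[-0.1685]
Step 9: x=[1.5764] v=[0.7750]
First v>=0 after going negative at step 9, time=2.2500

Answer: 2.2500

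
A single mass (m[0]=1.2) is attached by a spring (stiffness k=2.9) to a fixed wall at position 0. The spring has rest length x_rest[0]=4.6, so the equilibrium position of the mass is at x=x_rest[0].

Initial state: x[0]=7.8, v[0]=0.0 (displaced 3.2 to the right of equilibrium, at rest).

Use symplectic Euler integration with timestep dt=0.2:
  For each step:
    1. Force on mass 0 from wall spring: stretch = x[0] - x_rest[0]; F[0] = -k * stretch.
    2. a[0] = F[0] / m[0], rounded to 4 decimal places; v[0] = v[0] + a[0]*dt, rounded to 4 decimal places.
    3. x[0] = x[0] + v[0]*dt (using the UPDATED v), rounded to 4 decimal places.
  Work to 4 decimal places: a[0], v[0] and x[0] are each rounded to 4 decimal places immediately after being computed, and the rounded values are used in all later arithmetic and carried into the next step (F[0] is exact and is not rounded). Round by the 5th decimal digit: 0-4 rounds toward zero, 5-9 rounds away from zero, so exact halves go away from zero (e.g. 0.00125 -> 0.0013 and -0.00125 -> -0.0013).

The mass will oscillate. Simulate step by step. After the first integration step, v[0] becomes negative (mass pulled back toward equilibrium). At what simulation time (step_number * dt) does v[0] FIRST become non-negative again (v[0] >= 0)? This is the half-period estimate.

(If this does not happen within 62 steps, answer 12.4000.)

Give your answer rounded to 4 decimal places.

Step 0: x=[7.8000] v=[0.0000]
Step 1: x=[7.4907] v=[-1.5467]
Step 2: x=[6.9019] v=[-2.9439]
Step 3: x=[6.0906] v=[-4.0565]
Step 4: x=[5.1352] v=[-4.7770]
Step 5: x=[4.1281] v=[-5.0357]
Step 6: x=[3.1666] v=[-4.8076]
Step 7: x=[2.3436] v=[-4.1148]
Step 8: x=[1.7388] v=[-3.0242]
Step 9: x=[1.4105] v=[-1.6413]
Step 10: x=[1.3906] v=[-0.0997]
Step 11: x=[1.6809] v=[1.4515]
First v>=0 after going negative at step 11, time=2.2000

Answer: 2.2000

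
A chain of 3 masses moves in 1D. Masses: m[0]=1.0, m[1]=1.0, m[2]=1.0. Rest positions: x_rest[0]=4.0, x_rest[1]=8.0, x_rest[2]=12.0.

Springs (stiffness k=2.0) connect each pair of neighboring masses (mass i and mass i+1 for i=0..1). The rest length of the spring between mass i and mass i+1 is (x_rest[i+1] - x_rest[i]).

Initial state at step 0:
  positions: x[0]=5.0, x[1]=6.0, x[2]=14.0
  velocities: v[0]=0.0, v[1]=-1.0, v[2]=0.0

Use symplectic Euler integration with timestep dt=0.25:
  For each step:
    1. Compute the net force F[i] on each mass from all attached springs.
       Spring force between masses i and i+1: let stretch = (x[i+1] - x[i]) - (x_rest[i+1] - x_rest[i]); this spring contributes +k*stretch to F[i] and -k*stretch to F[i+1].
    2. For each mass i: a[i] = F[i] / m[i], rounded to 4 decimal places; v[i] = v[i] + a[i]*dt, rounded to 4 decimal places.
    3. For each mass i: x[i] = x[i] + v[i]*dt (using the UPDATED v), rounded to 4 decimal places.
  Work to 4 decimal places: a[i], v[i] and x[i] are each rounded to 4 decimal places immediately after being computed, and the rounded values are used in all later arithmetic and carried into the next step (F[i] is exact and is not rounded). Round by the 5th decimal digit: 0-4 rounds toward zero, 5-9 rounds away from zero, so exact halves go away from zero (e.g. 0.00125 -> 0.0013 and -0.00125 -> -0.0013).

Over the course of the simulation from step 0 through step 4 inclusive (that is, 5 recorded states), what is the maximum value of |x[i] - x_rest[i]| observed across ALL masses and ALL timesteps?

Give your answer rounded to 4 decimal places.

Answer: 2.1365

Derivation:
Step 0: x=[5.0000 6.0000 14.0000] v=[0.0000 -1.0000 0.0000]
Step 1: x=[4.6250 6.6250 13.5000] v=[-1.5000 2.5000 -2.0000]
Step 2: x=[4.0000 7.8594 12.6406] v=[-2.5000 4.9375 -3.4375]
Step 3: x=[3.3574 9.2090 11.6836] v=[-2.5703 5.3984 -3.8281]
Step 4: x=[2.9463 10.1365 10.9173] v=[-1.6445 3.7099 -3.0654]
Max displacement = 2.1365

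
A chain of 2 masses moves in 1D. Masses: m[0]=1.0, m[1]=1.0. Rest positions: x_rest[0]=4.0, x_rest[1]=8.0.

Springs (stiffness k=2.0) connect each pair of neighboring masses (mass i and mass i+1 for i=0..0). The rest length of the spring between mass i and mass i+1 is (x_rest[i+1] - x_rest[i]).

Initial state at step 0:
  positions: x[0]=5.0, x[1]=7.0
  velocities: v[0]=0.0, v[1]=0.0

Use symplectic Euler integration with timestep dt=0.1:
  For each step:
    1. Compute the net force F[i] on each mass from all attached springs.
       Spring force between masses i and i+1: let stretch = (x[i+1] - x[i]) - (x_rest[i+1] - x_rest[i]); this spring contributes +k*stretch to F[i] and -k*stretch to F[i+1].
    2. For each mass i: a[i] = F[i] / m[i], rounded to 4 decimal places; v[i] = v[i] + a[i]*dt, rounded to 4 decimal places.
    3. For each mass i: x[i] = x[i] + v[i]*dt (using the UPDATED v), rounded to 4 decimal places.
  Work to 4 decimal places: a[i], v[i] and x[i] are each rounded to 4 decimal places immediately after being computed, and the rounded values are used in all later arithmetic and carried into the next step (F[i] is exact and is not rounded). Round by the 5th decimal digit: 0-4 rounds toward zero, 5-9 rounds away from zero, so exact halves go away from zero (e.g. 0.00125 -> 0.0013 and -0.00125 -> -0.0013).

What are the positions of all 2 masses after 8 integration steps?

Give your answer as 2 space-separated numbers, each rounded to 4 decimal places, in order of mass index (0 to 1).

Answer: 3.8676 8.1324

Derivation:
Step 0: x=[5.0000 7.0000] v=[0.0000 0.0000]
Step 1: x=[4.9600 7.0400] v=[-0.4000 0.4000]
Step 2: x=[4.8816 7.1184] v=[-0.7840 0.7840]
Step 3: x=[4.7679 7.2321] v=[-1.1366 1.1366]
Step 4: x=[4.6235 7.3765] v=[-1.4438 1.4438]
Step 5: x=[4.4542 7.5458] v=[-1.6932 1.6932]
Step 6: x=[4.2667 7.7333] v=[-1.8749 1.8749]
Step 7: x=[4.0685 7.9315] v=[-1.9816 1.9816]
Step 8: x=[3.8676 8.1324] v=[-2.0090 2.0090]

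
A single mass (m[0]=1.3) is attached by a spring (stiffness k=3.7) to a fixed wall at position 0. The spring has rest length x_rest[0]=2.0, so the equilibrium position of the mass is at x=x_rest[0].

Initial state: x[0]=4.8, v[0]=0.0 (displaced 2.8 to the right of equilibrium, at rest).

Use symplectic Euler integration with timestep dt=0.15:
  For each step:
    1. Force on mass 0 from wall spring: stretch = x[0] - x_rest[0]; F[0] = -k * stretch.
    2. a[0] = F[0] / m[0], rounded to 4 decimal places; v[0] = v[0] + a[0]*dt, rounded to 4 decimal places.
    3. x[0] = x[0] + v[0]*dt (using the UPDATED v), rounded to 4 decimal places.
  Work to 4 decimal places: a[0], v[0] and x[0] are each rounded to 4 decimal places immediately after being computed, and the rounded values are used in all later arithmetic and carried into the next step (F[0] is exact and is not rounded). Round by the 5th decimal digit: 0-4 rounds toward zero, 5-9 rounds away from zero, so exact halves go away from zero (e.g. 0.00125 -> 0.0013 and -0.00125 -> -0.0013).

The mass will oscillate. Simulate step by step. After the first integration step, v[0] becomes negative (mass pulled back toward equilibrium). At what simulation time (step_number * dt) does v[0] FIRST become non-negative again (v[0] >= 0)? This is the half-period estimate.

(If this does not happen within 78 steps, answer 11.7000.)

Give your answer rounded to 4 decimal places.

Answer: 1.9500

Derivation:
Step 0: x=[4.8000] v=[0.0000]
Step 1: x=[4.6207] v=[-1.1954]
Step 2: x=[4.2736] v=[-2.3142]
Step 3: x=[3.7809] v=[-3.2849]
Step 4: x=[3.1741] v=[-4.0452]
Step 5: x=[2.4921] v=[-4.5465]
Step 6: x=[1.7786] v=[-4.7566]
Step 7: x=[1.0793] v=[-4.6621]
Step 8: x=[0.4390] v=[-4.2690]
Step 9: x=[-0.1014] v=[-3.6026]
Step 10: x=[-0.5072] v=[-2.7055]
Step 11: x=[-0.7525] v=[-1.6351]
Step 12: x=[-0.8215] v=[-0.4600]
Step 13: x=[-0.7098] v=[0.7446]
First v>=0 after going negative at step 13, time=1.9500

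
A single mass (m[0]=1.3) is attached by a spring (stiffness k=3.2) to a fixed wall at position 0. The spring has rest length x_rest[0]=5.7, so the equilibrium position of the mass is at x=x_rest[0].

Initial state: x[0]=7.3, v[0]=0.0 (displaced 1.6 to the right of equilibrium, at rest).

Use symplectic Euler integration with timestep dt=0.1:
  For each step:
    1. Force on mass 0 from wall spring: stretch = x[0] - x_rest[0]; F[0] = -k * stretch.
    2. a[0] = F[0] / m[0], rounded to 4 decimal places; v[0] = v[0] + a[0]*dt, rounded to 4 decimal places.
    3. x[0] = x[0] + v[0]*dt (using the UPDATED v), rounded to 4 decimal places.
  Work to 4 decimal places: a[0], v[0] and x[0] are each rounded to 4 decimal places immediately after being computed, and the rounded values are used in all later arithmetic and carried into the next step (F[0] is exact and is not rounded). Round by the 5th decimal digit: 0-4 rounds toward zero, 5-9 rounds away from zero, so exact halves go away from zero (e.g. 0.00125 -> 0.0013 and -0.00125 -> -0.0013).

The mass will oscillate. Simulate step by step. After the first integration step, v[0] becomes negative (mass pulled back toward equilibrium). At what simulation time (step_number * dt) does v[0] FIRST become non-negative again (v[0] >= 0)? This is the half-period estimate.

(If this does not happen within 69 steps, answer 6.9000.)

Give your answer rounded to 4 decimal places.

Answer: 2.1000

Derivation:
Step 0: x=[7.3000] v=[0.0000]
Step 1: x=[7.2606] v=[-0.3939]
Step 2: x=[7.1828] v=[-0.7781]
Step 3: x=[7.0685] v=[-1.1431]
Step 4: x=[6.9205] v=[-1.4800]
Step 5: x=[6.7425] v=[-1.7804]
Step 6: x=[6.5388] v=[-2.0370]
Step 7: x=[6.3145] v=[-2.2435]
Step 8: x=[6.0750] v=[-2.3948]
Step 9: x=[5.8263] v=[-2.4871]
Step 10: x=[5.5745] v=[-2.5182]
Step 11: x=[5.3258] v=[-2.4873]
Step 12: x=[5.0863] v=[-2.3952]
Step 13: x=[4.8619] v=[-2.2441]
Step 14: x=[4.6581] v=[-2.0378]
Step 15: x=[4.4800] v=[-1.7813]
Step 16: x=[4.3319] v=[-1.4810]
Step 17: x=[4.2175] v=[-1.1442]
Step 18: x=[4.1396] v=[-0.7793]
Step 19: x=[4.1001] v=[-0.3952]
Step 20: x=[4.1000] v=[-0.0014]
Step 21: x=[4.1393] v=[0.3925]
First v>=0 after going negative at step 21, time=2.1000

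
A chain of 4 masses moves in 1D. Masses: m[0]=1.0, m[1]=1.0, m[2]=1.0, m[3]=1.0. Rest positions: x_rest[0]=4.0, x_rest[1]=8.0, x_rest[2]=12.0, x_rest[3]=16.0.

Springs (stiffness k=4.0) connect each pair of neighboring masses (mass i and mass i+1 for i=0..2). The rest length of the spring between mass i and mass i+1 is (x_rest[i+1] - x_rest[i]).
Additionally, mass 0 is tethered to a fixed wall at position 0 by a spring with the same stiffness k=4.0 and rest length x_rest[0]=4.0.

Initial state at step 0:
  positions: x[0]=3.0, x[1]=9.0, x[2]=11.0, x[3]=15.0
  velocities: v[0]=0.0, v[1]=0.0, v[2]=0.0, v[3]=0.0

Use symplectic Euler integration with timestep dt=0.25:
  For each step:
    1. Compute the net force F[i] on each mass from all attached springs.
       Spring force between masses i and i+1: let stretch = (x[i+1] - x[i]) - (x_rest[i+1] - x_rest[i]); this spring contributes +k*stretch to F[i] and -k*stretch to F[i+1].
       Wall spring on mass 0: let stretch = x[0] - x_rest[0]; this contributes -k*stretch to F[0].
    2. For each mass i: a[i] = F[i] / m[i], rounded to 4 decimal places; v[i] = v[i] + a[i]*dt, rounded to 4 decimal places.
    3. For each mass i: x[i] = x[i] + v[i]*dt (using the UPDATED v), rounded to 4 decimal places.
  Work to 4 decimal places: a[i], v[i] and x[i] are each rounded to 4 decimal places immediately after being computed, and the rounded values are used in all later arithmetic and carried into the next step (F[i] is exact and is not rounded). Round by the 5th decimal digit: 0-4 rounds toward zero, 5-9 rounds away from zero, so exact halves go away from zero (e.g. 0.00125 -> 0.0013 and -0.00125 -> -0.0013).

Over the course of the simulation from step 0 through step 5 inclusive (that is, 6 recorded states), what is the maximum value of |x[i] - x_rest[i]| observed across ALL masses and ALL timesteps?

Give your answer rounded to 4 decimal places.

Answer: 1.6250

Derivation:
Step 0: x=[3.0000 9.0000 11.0000 15.0000] v=[0.0000 0.0000 0.0000 0.0000]
Step 1: x=[3.7500 8.0000 11.5000 15.0000] v=[3.0000 -4.0000 2.0000 0.0000]
Step 2: x=[4.6250 6.8125 12.0000 15.1250] v=[3.5000 -4.7500 2.0000 0.5000]
Step 3: x=[4.8906 6.3750 11.9844 15.4688] v=[1.0625 -1.7500 -0.0625 1.3750]
Step 4: x=[4.3047 6.9688 11.4375 15.9415] v=[-2.3437 2.3750 -2.1875 1.8906]
Step 5: x=[3.3086 8.0137 10.8995 16.2882] v=[-3.9843 4.1796 -2.1522 1.3866]
Max displacement = 1.6250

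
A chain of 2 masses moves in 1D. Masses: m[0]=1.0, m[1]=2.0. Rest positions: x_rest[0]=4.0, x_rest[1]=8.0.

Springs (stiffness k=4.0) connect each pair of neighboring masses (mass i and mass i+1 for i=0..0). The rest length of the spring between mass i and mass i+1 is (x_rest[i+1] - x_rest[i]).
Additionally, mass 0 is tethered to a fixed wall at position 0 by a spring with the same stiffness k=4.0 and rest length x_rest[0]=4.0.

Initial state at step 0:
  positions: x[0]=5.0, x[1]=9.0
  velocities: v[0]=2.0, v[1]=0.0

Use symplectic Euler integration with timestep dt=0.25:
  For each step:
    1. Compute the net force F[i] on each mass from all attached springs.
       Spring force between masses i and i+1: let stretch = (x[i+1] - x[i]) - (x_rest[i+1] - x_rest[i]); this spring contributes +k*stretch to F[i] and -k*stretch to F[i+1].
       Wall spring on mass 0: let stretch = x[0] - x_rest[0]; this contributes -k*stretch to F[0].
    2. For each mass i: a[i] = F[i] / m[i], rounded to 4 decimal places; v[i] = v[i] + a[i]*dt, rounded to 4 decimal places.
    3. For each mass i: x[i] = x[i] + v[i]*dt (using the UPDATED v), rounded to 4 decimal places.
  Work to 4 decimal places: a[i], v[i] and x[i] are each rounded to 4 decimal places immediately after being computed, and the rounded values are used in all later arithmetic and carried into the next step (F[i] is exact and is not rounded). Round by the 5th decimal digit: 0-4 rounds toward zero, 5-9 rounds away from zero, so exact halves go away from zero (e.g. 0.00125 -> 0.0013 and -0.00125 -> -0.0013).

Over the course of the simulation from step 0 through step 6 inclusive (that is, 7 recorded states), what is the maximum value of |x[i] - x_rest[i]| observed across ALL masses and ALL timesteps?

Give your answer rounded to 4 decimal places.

Answer: 1.2500

Derivation:
Step 0: x=[5.0000 9.0000] v=[2.0000 0.0000]
Step 1: x=[5.2500 9.0000] v=[1.0000 0.0000]
Step 2: x=[5.1250 9.0313] v=[-0.5000 0.1250]
Step 3: x=[4.6953 9.0743] v=[-1.7187 0.1719]
Step 4: x=[4.1866 9.0699] v=[-2.0350 -0.0176]
Step 5: x=[3.8520 8.9551] v=[-1.3383 -0.4593]
Step 6: x=[3.8302 8.7024] v=[-0.0872 -1.0109]
Max displacement = 1.2500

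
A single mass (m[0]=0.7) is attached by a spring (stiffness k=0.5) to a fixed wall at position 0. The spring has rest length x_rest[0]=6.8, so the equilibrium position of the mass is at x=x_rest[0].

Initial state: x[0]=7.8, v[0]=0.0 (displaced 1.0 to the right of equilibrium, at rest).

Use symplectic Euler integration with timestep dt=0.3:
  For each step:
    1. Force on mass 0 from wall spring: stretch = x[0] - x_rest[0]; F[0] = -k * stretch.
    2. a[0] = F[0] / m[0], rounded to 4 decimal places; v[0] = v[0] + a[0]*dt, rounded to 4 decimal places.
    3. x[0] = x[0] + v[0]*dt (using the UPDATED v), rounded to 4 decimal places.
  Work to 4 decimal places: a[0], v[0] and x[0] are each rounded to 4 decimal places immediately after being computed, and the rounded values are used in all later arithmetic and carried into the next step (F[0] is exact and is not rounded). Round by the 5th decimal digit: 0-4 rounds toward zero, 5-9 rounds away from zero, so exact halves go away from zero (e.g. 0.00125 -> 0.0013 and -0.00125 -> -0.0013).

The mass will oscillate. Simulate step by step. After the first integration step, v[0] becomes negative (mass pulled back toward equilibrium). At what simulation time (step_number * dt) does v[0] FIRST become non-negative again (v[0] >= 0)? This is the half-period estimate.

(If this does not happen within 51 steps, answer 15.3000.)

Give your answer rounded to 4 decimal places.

Step 0: x=[7.8000] v=[0.0000]
Step 1: x=[7.7357] v=[-0.2143]
Step 2: x=[7.6113] v=[-0.4148]
Step 3: x=[7.4347] v=[-0.5887]
Step 4: x=[7.2173] v=[-0.7247]
Step 5: x=[6.9731] v=[-0.8141]
Step 6: x=[6.7177] v=[-0.8512]
Step 7: x=[6.4676] v=[-0.8336]
Step 8: x=[6.2389] v=[-0.7624]
Step 9: x=[6.0462] v=[-0.6422]
Step 10: x=[5.9020] v=[-0.4807]
Step 11: x=[5.8155] v=[-0.2883]
Step 12: x=[5.7923] v=[-0.0773]
Step 13: x=[5.8339] v=[0.1386]
First v>=0 after going negative at step 13, time=3.9000

Answer: 3.9000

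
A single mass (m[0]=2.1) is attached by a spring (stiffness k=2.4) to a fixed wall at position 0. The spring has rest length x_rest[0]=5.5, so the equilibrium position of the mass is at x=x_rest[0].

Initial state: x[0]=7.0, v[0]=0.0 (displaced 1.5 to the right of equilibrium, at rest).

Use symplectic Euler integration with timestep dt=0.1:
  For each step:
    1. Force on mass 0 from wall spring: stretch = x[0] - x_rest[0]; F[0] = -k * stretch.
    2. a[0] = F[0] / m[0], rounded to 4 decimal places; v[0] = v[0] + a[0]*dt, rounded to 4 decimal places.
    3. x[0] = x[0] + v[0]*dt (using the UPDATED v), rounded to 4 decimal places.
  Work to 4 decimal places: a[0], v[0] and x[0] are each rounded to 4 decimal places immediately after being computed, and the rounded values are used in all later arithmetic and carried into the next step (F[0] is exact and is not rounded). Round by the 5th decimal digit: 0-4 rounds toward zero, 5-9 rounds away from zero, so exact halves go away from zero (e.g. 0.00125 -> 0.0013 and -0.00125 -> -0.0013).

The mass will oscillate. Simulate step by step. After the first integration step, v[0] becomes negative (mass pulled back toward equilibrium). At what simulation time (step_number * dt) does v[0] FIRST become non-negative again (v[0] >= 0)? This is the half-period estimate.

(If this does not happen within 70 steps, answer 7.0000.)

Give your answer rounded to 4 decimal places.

Step 0: x=[7.0000] v=[0.0000]
Step 1: x=[6.9829] v=[-0.1714]
Step 2: x=[6.9488] v=[-0.3409]
Step 3: x=[6.8982] v=[-0.5065]
Step 4: x=[6.8316] v=[-0.6663]
Step 5: x=[6.7498] v=[-0.8185]
Step 6: x=[6.6537] v=[-0.9613]
Step 7: x=[6.5444] v=[-1.0932]
Step 8: x=[6.4231] v=[-1.2126]
Step 9: x=[6.2913] v=[-1.3181]
Step 10: x=[6.1505] v=[-1.4085]
Step 11: x=[6.0022] v=[-1.4828]
Step 12: x=[5.8482] v=[-1.5402]
Step 13: x=[5.6902] v=[-1.5800]
Step 14: x=[5.5300] v=[-1.6017]
Step 15: x=[5.3695] v=[-1.6051]
Step 16: x=[5.2105] v=[-1.5902]
Step 17: x=[5.0548] v=[-1.5571]
Step 18: x=[4.9042] v=[-1.5062]
Step 19: x=[4.7604] v=[-1.4381]
Step 20: x=[4.6250] v=[-1.3536]
Step 21: x=[4.4996] v=[-1.2536]
Step 22: x=[4.3857] v=[-1.1393]
Step 23: x=[4.2845] v=[-1.0120]
Step 24: x=[4.1972] v=[-0.8731]
Step 25: x=[4.1248] v=[-0.7242]
Step 26: x=[4.0681] v=[-0.5670]
Step 27: x=[4.0278] v=[-0.4034]
Step 28: x=[4.0043] v=[-0.2352]
Step 29: x=[3.9979] v=[-0.0643]
Step 30: x=[4.0086] v=[0.1074]
First v>=0 after going negative at step 30, time=3.0000

Answer: 3.0000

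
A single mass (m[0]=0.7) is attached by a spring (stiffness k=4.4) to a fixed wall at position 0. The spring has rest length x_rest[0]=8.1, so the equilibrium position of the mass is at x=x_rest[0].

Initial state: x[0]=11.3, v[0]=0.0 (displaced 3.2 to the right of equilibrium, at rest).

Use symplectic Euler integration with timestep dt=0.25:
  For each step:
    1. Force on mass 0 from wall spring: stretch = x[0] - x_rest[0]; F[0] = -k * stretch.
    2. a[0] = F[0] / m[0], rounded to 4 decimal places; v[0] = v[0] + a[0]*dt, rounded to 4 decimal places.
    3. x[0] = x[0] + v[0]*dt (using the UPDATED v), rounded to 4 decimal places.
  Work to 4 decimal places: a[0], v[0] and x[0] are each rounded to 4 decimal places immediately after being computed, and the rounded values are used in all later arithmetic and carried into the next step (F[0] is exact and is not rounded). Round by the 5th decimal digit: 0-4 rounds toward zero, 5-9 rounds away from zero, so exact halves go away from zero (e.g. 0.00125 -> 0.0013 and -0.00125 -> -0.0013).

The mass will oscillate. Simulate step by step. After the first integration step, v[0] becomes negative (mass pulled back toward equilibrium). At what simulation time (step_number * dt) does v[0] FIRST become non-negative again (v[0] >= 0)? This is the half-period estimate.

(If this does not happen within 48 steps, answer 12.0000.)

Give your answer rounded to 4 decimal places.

Answer: 1.2500

Derivation:
Step 0: x=[11.3000] v=[0.0000]
Step 1: x=[10.0429] v=[-5.0286]
Step 2: x=[8.0225] v=[-8.0817]
Step 3: x=[6.0325] v=[-7.9599]
Step 4: x=[4.8548] v=[-4.7110]
Step 5: x=[4.9520] v=[0.3886]
First v>=0 after going negative at step 5, time=1.2500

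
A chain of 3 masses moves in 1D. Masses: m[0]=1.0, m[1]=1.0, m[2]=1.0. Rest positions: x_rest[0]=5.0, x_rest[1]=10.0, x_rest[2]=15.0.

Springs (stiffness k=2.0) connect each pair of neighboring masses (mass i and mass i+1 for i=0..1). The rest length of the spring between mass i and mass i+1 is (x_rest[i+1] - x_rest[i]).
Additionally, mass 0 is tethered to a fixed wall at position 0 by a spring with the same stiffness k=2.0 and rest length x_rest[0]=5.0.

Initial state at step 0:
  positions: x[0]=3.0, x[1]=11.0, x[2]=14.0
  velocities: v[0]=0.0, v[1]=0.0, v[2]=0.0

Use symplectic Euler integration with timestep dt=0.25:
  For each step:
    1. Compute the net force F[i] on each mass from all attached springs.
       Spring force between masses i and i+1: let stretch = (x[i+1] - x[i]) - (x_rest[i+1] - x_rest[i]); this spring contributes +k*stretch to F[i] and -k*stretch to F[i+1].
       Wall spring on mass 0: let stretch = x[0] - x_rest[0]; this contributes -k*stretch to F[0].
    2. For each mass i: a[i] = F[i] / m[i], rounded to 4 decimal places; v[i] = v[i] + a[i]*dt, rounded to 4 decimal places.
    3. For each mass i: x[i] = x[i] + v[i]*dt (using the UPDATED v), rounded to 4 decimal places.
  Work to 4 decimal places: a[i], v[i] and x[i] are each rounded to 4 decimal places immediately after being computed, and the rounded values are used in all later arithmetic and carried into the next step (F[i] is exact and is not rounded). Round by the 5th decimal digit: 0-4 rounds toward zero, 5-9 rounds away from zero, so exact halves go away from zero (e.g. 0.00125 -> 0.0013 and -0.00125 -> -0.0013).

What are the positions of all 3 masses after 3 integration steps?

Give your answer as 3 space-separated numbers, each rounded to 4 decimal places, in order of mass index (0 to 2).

Answer: 5.6699 8.4687 15.0000

Derivation:
Step 0: x=[3.0000 11.0000 14.0000] v=[0.0000 0.0000 0.0000]
Step 1: x=[3.6250 10.3750 14.2500] v=[2.5000 -2.5000 1.0000]
Step 2: x=[4.6406 9.3906 14.6406] v=[4.0625 -3.9375 1.5625]
Step 3: x=[5.6699 8.4687 15.0000] v=[4.1172 -3.6875 1.4375]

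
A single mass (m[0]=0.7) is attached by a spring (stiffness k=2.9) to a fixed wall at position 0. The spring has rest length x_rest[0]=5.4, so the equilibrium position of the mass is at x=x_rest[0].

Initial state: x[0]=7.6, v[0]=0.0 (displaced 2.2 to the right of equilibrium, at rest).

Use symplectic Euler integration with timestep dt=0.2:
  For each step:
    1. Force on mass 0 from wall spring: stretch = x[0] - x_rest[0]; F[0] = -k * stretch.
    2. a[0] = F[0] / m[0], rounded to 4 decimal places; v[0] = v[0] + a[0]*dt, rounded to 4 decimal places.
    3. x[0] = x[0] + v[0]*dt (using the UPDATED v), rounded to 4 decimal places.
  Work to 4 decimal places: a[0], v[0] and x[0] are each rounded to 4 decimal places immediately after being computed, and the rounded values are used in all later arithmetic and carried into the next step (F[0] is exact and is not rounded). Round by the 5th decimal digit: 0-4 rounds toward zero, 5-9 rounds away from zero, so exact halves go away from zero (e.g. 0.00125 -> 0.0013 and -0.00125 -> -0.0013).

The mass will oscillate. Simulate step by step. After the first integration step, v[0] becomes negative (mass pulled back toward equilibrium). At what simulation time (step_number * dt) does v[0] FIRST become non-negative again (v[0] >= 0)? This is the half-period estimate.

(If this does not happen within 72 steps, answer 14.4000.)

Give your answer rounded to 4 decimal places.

Answer: 1.6000

Derivation:
Step 0: x=[7.6000] v=[0.0000]
Step 1: x=[7.2354] v=[-1.8229]
Step 2: x=[6.5667] v=[-3.3437]
Step 3: x=[5.7046] v=[-4.3104]
Step 4: x=[4.7920] v=[-4.5628]
Step 5: x=[3.9802] v=[-4.0590]
Step 6: x=[3.4037] v=[-2.8826]
Step 7: x=[3.1580] v=[-1.2285]
Step 8: x=[3.2838] v=[0.6292]
First v>=0 after going negative at step 8, time=1.6000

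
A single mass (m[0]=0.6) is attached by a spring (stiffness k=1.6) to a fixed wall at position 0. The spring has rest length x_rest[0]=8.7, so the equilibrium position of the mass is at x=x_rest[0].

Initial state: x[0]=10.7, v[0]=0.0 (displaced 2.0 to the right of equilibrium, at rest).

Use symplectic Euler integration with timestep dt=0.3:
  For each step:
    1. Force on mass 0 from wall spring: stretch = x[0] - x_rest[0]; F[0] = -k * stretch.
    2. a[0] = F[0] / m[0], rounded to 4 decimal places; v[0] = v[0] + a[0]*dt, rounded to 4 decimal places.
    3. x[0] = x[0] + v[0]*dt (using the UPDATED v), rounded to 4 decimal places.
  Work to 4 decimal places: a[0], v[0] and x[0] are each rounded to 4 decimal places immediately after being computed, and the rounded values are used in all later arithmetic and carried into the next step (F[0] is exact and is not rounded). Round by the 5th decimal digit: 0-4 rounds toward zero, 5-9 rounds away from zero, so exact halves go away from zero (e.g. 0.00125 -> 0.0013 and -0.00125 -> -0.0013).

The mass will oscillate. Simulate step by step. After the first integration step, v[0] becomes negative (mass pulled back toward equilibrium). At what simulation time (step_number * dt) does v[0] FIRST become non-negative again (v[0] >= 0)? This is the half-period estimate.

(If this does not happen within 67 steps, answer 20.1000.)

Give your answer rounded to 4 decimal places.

Answer: 2.1000

Derivation:
Step 0: x=[10.7000] v=[0.0000]
Step 1: x=[10.2200] v=[-1.6000]
Step 2: x=[9.3752] v=[-2.8160]
Step 3: x=[8.3683] v=[-3.3562]
Step 4: x=[7.4410] v=[-3.0909]
Step 5: x=[6.8159] v=[-2.0837]
Step 6: x=[6.6430] v=[-0.5764]
Step 7: x=[6.9638] v=[1.0692]
First v>=0 after going negative at step 7, time=2.1000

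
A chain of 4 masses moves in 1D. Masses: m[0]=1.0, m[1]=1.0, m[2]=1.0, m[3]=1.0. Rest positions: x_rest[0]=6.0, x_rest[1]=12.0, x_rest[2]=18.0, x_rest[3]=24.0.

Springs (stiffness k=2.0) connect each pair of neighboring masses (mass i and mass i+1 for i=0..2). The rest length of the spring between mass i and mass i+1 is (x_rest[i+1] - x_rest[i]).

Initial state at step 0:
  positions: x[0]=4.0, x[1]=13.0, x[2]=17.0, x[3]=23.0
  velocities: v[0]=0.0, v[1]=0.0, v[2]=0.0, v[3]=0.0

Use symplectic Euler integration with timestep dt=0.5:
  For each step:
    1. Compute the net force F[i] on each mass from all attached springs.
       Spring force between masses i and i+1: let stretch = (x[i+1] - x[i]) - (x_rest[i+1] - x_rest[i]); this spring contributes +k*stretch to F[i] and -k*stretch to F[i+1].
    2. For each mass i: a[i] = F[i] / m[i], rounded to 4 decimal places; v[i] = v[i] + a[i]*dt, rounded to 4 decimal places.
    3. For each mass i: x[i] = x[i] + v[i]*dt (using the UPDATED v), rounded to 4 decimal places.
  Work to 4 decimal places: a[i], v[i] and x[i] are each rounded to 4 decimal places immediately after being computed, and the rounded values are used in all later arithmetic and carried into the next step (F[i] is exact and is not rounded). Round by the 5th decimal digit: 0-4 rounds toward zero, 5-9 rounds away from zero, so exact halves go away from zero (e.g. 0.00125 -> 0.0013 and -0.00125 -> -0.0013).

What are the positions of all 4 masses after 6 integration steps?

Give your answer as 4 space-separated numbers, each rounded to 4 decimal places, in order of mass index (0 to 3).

Answer: 5.1250 10.6875 19.3125 21.8750

Derivation:
Step 0: x=[4.0000 13.0000 17.0000 23.0000] v=[0.0000 0.0000 0.0000 0.0000]
Step 1: x=[5.5000 10.5000 18.0000 23.0000] v=[3.0000 -5.0000 2.0000 0.0000]
Step 2: x=[6.5000 9.2500 17.7500 23.5000] v=[2.0000 -2.5000 -0.5000 1.0000]
Step 3: x=[5.8750 10.8750 16.1250 24.1250] v=[-1.2500 3.2500 -3.2500 1.2500]
Step 4: x=[4.7500 12.6250 15.8750 23.7500] v=[-2.2500 3.5000 -0.5000 -0.7500]
Step 5: x=[4.5625 12.0625 17.9375 22.4375] v=[-0.3750 -1.1250 4.1250 -2.6250]
Step 6: x=[5.1250 10.6875 19.3125 21.8750] v=[1.1250 -2.7500 2.7500 -1.1250]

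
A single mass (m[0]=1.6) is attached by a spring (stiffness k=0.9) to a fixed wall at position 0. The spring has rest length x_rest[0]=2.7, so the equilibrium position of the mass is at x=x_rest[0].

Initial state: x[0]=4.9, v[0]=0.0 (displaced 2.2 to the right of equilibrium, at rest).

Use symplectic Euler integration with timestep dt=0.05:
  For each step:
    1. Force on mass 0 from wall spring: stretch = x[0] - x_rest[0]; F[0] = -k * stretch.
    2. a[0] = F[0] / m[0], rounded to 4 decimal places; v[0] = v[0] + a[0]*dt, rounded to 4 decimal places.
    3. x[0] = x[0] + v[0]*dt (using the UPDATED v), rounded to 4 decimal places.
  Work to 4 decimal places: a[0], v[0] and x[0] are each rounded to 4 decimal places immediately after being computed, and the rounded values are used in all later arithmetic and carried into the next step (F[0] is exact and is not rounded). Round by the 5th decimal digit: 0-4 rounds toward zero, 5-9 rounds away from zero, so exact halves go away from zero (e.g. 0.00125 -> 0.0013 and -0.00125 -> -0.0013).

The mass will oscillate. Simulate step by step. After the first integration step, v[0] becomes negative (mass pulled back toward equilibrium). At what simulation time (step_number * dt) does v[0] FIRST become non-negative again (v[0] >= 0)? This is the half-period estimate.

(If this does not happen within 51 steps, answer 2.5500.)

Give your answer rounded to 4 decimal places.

Step 0: x=[4.9000] v=[0.0000]
Step 1: x=[4.8969] v=[-0.0619]
Step 2: x=[4.8907] v=[-0.1237]
Step 3: x=[4.8814] v=[-0.1853]
Step 4: x=[4.8691] v=[-0.2467]
Step 5: x=[4.8537] v=[-0.3077]
Step 6: x=[4.8353] v=[-0.3683]
Step 7: x=[4.8139] v=[-0.4284]
Step 8: x=[4.7895] v=[-0.4879]
Step 9: x=[4.7622] v=[-0.5467]
Step 10: x=[4.7320] v=[-0.6047]
Step 11: x=[4.6989] v=[-0.6619]
Step 12: x=[4.6630] v=[-0.7181]
Step 13: x=[4.6243] v=[-0.7733]
Step 14: x=[4.5829] v=[-0.8274]
Step 15: x=[4.5389] v=[-0.8804]
Step 16: x=[4.4923] v=[-0.9321]
Step 17: x=[4.4432] v=[-0.9825]
Step 18: x=[4.3916] v=[-1.0315]
Step 19: x=[4.3376] v=[-1.0791]
Step 20: x=[4.2813] v=[-1.1252]
Step 21: x=[4.2228] v=[-1.1697]
Step 22: x=[4.1622] v=[-1.2125]
Step 23: x=[4.0995] v=[-1.2536]
Step 24: x=[4.0349] v=[-1.2930]
Step 25: x=[3.9684] v=[-1.3305]
Step 26: x=[3.9001] v=[-1.3662]
Step 27: x=[3.8301] v=[-1.4000]
Step 28: x=[3.7585] v=[-1.4318]
Step 29: x=[3.6854] v=[-1.4616]
Step 30: x=[3.6109] v=[-1.4893]
Step 31: x=[3.5352] v=[-1.5149]
Step 32: x=[3.4583] v=[-1.5384]
Step 33: x=[3.3803] v=[-1.5597]
Step 34: x=[3.3014] v=[-1.5788]
Step 35: x=[3.2216] v=[-1.5957]
Step 36: x=[3.1411] v=[-1.6104]
Step 37: x=[3.0600] v=[-1.6228]
Step 38: x=[2.9784] v=[-1.6329]
Step 39: x=[2.8964] v=[-1.6407]
Step 40: x=[2.8141] v=[-1.6462]
Step 41: x=[2.7316] v=[-1.6494]
Step 42: x=[2.6491] v=[-1.6503]
Step 43: x=[2.5667] v=[-1.6489]
Step 44: x=[2.4844] v=[-1.6452]
Step 45: x=[2.4024] v=[-1.6391]
Step 46: x=[2.3209] v=[-1.6307]
Step 47: x=[2.2399] v=[-1.6200]
Step 48: x=[2.1595] v=[-1.6071]
Step 49: x=[2.0799] v=[-1.5919]
Step 50: x=[2.0012] v=[-1.5745]
Step 51: x=[1.9235] v=[-1.5548]
v[0] did not become non-negative within 51 steps; using fallback time=2.5500

Answer: 2.5500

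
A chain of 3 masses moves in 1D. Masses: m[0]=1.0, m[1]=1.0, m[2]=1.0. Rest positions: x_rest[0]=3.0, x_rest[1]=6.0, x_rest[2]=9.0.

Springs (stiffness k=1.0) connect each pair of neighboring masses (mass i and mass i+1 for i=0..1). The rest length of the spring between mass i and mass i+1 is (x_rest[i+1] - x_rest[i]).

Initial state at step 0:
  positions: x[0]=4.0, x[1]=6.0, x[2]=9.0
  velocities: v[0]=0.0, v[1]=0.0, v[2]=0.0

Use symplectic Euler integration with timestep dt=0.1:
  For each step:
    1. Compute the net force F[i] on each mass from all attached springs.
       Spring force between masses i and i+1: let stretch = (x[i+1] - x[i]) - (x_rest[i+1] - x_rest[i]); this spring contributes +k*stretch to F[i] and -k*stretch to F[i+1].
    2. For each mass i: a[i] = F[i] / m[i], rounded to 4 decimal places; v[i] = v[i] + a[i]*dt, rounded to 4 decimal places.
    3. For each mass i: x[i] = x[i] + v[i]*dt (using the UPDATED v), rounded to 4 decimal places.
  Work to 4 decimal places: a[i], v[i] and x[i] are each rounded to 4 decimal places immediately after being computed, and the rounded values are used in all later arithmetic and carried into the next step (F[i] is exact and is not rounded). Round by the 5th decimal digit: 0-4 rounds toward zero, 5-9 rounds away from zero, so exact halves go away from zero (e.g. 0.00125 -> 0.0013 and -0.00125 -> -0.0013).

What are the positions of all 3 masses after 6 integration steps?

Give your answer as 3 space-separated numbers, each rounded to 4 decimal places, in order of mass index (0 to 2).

Step 0: x=[4.0000 6.0000 9.0000] v=[0.0000 0.0000 0.0000]
Step 1: x=[3.9900 6.0100 9.0000] v=[-0.1000 0.1000 0.0000]
Step 2: x=[3.9702 6.0297 9.0001] v=[-0.1980 0.1970 0.0010]
Step 3: x=[3.9410 6.0585 9.0005] v=[-0.2921 0.2881 0.0040]
Step 4: x=[3.9030 6.0956 9.0015] v=[-0.3804 0.3706 0.0098]
Step 5: x=[3.8569 6.1398 9.0034] v=[-0.4611 0.4419 0.0192]
Step 6: x=[3.8036 6.1898 9.0067] v=[-0.5328 0.5000 0.0328]

Answer: 3.8036 6.1898 9.0067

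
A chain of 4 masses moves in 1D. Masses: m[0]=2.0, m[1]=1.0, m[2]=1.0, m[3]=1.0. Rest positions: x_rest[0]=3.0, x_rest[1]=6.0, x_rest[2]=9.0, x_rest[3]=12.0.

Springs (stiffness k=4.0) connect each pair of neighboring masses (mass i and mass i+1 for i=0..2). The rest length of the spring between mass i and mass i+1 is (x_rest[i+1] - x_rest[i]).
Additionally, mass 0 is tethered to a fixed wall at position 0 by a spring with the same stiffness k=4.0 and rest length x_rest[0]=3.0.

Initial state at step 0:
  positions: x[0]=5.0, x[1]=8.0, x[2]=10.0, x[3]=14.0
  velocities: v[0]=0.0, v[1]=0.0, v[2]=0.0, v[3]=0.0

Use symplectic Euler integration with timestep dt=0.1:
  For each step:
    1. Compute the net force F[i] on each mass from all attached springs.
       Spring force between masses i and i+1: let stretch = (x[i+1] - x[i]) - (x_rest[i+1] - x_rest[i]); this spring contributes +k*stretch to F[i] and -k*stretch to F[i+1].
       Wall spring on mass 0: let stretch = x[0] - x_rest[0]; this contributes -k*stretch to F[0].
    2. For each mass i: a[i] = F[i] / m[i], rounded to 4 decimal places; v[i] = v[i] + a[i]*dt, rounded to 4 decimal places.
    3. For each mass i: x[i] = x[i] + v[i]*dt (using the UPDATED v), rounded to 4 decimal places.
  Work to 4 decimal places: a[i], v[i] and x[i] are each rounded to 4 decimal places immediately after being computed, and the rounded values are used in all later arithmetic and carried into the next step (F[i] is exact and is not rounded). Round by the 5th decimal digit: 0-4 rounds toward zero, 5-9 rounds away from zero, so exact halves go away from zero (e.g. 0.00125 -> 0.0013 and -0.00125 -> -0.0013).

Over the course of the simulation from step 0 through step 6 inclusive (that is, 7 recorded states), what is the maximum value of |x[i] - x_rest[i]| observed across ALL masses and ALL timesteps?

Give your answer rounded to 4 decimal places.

Step 0: x=[5.0000 8.0000 10.0000 14.0000] v=[0.0000 0.0000 0.0000 0.0000]
Step 1: x=[4.9600 7.9600 10.0800 13.9600] v=[-0.4000 -0.4000 0.8000 -0.4000]
Step 2: x=[4.8808 7.8848 10.2304 13.8848] v=[-0.7920 -0.7520 1.5040 -0.7520]
Step 3: x=[4.7641 7.7833 10.4332 13.7834] v=[-1.1674 -1.0154 2.0275 -1.0138]
Step 4: x=[4.6125 7.6670 10.6640 13.6680] v=[-1.5164 -1.1631 2.3076 -1.1539]
Step 5: x=[4.4297 7.5484 10.8950 13.5525] v=[-1.8280 -1.1861 2.3104 -1.1555]
Step 6: x=[4.2207 7.4389 11.0985 13.4507] v=[-2.0902 -1.0949 2.0348 -1.0185]
Max displacement = 2.0985

Answer: 2.0985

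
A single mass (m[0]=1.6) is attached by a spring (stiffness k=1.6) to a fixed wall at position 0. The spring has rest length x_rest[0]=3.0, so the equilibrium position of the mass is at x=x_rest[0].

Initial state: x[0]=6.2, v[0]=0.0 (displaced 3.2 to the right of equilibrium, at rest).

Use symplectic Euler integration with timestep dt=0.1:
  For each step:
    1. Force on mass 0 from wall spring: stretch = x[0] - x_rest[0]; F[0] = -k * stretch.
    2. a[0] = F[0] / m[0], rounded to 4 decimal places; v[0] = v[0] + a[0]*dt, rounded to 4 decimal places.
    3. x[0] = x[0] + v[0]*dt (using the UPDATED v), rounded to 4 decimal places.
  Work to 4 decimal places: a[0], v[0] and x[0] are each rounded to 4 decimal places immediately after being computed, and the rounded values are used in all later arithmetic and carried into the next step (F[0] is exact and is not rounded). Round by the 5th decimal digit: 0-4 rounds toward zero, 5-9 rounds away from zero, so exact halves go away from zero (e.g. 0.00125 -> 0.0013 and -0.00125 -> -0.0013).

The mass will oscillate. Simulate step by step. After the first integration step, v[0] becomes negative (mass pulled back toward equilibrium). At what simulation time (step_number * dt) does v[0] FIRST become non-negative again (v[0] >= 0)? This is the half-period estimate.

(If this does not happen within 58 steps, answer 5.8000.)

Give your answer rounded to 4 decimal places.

Step 0: x=[6.2000] v=[0.0000]
Step 1: x=[6.1680] v=[-0.3200]
Step 2: x=[6.1043] v=[-0.6368]
Step 3: x=[6.0096] v=[-0.9472]
Step 4: x=[5.8848] v=[-1.2482]
Step 5: x=[5.7311] v=[-1.5367]
Step 6: x=[5.5501] v=[-1.8098]
Step 7: x=[5.3436] v=[-2.0648]
Step 8: x=[5.1137] v=[-2.2992]
Step 9: x=[4.8626] v=[-2.5106]
Step 10: x=[4.5929] v=[-2.6969]
Step 11: x=[4.3073] v=[-2.8562]
Step 12: x=[4.0086] v=[-2.9869]
Step 13: x=[3.6998] v=[-3.0878]
Step 14: x=[3.3840] v=[-3.1578]
Step 15: x=[3.0644] v=[-3.1962]
Step 16: x=[2.7441] v=[-3.2026]
Step 17: x=[2.4264] v=[-3.1770]
Step 18: x=[2.1144] v=[-3.1196]
Step 19: x=[1.8113] v=[-3.0310]
Step 20: x=[1.5201] v=[-2.9121]
Step 21: x=[1.2437] v=[-2.7641]
Step 22: x=[0.9849] v=[-2.5885]
Step 23: x=[0.7462] v=[-2.3870]
Step 24: x=[0.5300] v=[-2.1616]
Step 25: x=[0.3385] v=[-1.9146]
Step 26: x=[0.1737] v=[-1.6485]
Step 27: x=[0.0371] v=[-1.3659]
Step 28: x=[-0.0699] v=[-1.0696]
Step 29: x=[-0.1462] v=[-0.7626]
Step 30: x=[-0.1910] v=[-0.4480]
Step 31: x=[-0.2039] v=[-0.1289]
Step 32: x=[-0.1848] v=[0.1915]
First v>=0 after going negative at step 32, time=3.2000

Answer: 3.2000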